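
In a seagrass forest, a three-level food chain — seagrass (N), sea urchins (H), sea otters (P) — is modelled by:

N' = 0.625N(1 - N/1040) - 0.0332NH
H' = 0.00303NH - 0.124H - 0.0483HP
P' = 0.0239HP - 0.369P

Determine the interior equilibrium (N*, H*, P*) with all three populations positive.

From dP/dt = 0: 0.0239H* = 0.369, so H* = 15.4.
From dN/dt = 0: 0.625(1 - N*/1040) = 0.0332·15.4, giving N* = 1040·(1 - 0.82) = 187.
From dH/dt = 0: 0.00303·187 - 0.124 = 0.0483P*, so P* = 0.443/0.0483 = 9.17.

N* ≈ 187, H* ≈ 15.4, P* ≈ 9.17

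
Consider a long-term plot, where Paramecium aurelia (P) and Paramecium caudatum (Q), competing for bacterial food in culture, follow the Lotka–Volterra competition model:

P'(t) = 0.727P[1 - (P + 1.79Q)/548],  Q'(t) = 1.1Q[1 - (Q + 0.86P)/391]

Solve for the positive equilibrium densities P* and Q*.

P* ≈ 282, Q* ≈ 149

Setting both brackets to zero gives the nullclines P + 1.79Q = 548 and 0.86P + Q = 391.
Substituting Q = 391 - 0.86P into the first: P(1 - 1.79·0.86) = 548 - 1.79·391.
So P* = -152/-0.539 = 282, and then Q* = 391 - 0.86·282 = 149.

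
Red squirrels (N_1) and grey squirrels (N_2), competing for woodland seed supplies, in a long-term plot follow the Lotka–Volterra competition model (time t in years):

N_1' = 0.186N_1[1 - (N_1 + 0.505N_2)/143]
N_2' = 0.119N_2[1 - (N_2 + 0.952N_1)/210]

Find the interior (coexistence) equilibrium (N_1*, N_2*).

N_1* ≈ 71.2, N_2* ≈ 142

Setting both brackets to zero gives the nullclines N_1 + 0.505N_2 = 143 and 0.952N_1 + N_2 = 210.
Substituting N_2 = 210 - 0.952N_1 into the first: N_1(1 - 0.505·0.952) = 143 - 0.505·210.
So N_1* = 37/0.519 = 71.2, and then N_2* = 210 - 0.952·71.2 = 142.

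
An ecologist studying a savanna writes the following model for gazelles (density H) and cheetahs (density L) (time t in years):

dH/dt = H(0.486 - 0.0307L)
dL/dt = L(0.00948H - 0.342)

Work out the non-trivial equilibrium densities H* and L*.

H* ≈ 36.1, L* ≈ 15.8

Set dL/dt = 0 with L > 0: 0.00948H - 0.342 = 0, so H* = 0.342/0.00948 = 36.1.
Set dH/dt = 0 with H > 0: 0.486 - 0.0307L = 0, so L* = 0.486/0.0307 = 15.8.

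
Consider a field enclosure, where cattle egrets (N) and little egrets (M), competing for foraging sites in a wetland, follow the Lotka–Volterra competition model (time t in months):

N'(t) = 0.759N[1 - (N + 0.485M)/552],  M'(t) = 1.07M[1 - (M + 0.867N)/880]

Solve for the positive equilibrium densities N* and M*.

Setting both brackets to zero gives the nullclines N + 0.485M = 552 and 0.867N + M = 880.
Substituting M = 880 - 0.867N into the first: N(1 - 0.485·0.867) = 552 - 0.485·880.
So N* = 125/0.58 = 216, and then M* = 880 - 0.867·216 = 693.

N* ≈ 216, M* ≈ 693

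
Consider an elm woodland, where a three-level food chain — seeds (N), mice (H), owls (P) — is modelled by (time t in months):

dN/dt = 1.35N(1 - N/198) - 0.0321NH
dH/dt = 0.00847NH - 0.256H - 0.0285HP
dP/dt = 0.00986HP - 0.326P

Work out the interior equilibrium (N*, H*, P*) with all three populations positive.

N* ≈ 42.3, H* ≈ 33.1, P* ≈ 3.6

From dP/dt = 0: 0.00986H* = 0.326, so H* = 33.1.
From dN/dt = 0: 1.35(1 - N*/198) = 0.0321·33.1, giving N* = 198·(1 - 0.786) = 42.3.
From dH/dt = 0: 0.00847·42.3 - 0.256 = 0.0285P*, so P* = 0.103/0.0285 = 3.6.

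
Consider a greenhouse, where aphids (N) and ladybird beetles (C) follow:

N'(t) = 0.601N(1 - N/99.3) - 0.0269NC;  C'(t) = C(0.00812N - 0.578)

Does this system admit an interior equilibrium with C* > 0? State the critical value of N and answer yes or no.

Threshold N = 71.2; K > 71.2, so yes, the predator persists.

The predator equation gives dC/dt > 0 only when N > 0.578/0.00812 = 71.2.
Without the predator, N → K = 99.3. Since 99.3 > 71.2, the predator can invade and persist.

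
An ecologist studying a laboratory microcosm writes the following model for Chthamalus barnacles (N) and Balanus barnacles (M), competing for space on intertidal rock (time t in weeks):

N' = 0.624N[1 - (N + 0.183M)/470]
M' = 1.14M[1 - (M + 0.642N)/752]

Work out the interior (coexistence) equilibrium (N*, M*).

N* ≈ 377, M* ≈ 510

Setting both brackets to zero gives the nullclines N + 0.183M = 470 and 0.642N + M = 752.
Substituting M = 752 - 0.642N into the first: N(1 - 0.183·0.642) = 470 - 0.183·752.
So N* = 332/0.883 = 377, and then M* = 752 - 0.642·377 = 510.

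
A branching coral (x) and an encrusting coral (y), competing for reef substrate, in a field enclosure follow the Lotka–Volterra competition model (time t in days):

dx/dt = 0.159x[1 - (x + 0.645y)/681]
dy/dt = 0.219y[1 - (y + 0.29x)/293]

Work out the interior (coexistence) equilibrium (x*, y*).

x* ≈ 605, y* ≈ 117

Setting both brackets to zero gives the nullclines x + 0.645y = 681 and 0.29x + y = 293.
Substituting y = 293 - 0.29x into the first: x(1 - 0.645·0.29) = 681 - 0.645·293.
So x* = 492/0.813 = 605, and then y* = 293 - 0.29·605 = 117.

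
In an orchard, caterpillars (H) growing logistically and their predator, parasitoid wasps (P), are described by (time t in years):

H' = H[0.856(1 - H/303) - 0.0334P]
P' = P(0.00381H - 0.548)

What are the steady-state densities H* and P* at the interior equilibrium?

H* ≈ 144, P* ≈ 13.5

From dP/dt = 0 with P > 0: 0.00381H* = 0.548, so H* = 144.
Substitute into dH/dt = 0: 0.856(1 - 144/303) = 0.0334P*.
The bracket is 0.525, giving P* = 0.45/0.0334 = 13.5.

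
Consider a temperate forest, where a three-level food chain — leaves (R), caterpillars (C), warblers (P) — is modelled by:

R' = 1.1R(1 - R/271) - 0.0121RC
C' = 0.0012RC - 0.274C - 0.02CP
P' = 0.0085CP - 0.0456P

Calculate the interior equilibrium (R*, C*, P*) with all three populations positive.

From dP/dt = 0: 0.0085C* = 0.0456, so C* = 5.36.
From dR/dt = 0: 1.1(1 - R*/271) = 0.0121·5.36, giving R* = 271·(1 - 0.059) = 255.
From dC/dt = 0: 0.0012·255 - 0.274 = 0.02P*, so P* = 0.032/0.02 = 1.6.

R* ≈ 255, C* ≈ 5.36, P* ≈ 1.6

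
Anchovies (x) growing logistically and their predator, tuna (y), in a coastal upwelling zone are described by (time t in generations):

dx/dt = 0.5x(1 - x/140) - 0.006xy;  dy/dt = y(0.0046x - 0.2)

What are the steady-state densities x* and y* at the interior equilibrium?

From dy/dt = 0 with y > 0: 0.0046x* = 0.2, so x* = 43.5.
Substitute into dx/dt = 0: 0.5(1 - 43.5/140) = 0.006y*.
The bracket is 0.689, giving y* = 0.345/0.006 = 57.5.

x* ≈ 43.5, y* ≈ 57.5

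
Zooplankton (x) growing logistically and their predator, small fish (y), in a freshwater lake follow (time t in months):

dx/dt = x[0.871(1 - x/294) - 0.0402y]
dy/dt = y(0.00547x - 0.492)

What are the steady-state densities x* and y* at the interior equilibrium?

From dy/dt = 0 with y > 0: 0.00547x* = 0.492, so x* = 89.9.
Substitute into dx/dt = 0: 0.871(1 - 89.9/294) = 0.0402y*.
The bracket is 0.694, giving y* = 0.605/0.0402 = 15.

x* ≈ 89.9, y* ≈ 15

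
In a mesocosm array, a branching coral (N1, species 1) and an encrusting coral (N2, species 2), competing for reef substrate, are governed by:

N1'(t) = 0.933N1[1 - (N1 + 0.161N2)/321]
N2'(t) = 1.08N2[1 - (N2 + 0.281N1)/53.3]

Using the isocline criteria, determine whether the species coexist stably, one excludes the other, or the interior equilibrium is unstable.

Compare the nullcline intercepts: K1/α12 = 321/0.161 = 1990 > K2 = 53.3; K2/α21 = 53.3/0.281 = 190 < K1 = 321.
Since the inequalities point opposite ways, species 1 can invade but species 2 cannot.

species 1 excludes species 2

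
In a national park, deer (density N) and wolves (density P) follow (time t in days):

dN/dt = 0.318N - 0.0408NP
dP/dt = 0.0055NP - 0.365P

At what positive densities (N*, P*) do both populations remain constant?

N* ≈ 66.4, P* ≈ 7.79

Set dP/dt = 0 with P > 0: 0.0055N - 0.365 = 0, so N* = 0.365/0.0055 = 66.4.
Set dN/dt = 0 with N > 0: 0.318 - 0.0408P = 0, so P* = 0.318/0.0408 = 7.79.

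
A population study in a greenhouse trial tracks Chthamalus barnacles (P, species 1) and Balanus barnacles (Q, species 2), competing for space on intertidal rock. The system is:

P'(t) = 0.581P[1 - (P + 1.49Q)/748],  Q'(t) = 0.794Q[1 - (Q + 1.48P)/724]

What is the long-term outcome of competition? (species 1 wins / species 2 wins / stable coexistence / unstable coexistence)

unstable coexistence (outcome depends on initial conditions)

Compare the nullcline intercepts: K1/α12 = 748/1.49 = 502 < K2 = 724; K2/α21 = 724/1.48 = 489 < K1 = 748.
Since both are reversed, neither can invade when rare; the interior point is a saddle.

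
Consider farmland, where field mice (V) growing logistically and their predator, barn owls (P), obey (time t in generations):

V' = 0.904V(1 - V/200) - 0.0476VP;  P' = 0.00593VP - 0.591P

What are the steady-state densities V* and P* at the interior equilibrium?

From dP/dt = 0 with P > 0: 0.00593V* = 0.591, so V* = 99.7.
Substitute into dV/dt = 0: 0.904(1 - 99.7/200) = 0.0476P*.
The bracket is 0.502, giving P* = 0.454/0.0476 = 9.53.

V* ≈ 99.7, P* ≈ 9.53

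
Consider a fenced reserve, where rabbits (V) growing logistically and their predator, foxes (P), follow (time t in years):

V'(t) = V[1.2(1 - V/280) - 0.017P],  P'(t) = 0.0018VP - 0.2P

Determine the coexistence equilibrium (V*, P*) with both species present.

V* ≈ 111, P* ≈ 42.6

From dP/dt = 0 with P > 0: 0.0018V* = 0.2, so V* = 111.
Substitute into dV/dt = 0: 1.2(1 - 111/280) = 0.017P*.
The bracket is 0.603, giving P* = 0.724/0.017 = 42.6.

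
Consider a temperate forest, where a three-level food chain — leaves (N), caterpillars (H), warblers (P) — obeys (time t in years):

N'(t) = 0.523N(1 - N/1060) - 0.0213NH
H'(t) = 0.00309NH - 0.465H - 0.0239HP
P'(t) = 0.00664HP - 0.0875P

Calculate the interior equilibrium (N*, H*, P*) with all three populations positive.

N* ≈ 491, H* ≈ 13.2, P* ≈ 44

From dP/dt = 0: 0.00664H* = 0.0875, so H* = 13.2.
From dN/dt = 0: 0.523(1 - N*/1060) = 0.0213·13.2, giving N* = 1060·(1 - 0.537) = 491.
From dH/dt = 0: 0.00309·491 - 0.465 = 0.0239P*, so P* = 1.05/0.0239 = 44.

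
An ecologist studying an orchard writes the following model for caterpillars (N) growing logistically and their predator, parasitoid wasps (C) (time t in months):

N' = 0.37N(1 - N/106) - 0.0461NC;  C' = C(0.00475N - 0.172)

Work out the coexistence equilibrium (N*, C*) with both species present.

N* ≈ 36.2, C* ≈ 5.28

From dC/dt = 0 with C > 0: 0.00475N* = 0.172, so N* = 36.2.
Substitute into dN/dt = 0: 0.37(1 - 36.2/106) = 0.0461C*.
The bracket is 0.658, giving C* = 0.244/0.0461 = 5.28.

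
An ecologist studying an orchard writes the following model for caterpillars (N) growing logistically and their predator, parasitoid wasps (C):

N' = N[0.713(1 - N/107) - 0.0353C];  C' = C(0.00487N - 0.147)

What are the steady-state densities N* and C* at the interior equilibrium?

From dC/dt = 0 with C > 0: 0.00487N* = 0.147, so N* = 30.2.
Substitute into dN/dt = 0: 0.713(1 - 30.2/107) = 0.0353C*.
The bracket is 0.718, giving C* = 0.512/0.0353 = 14.5.

N* ≈ 30.2, C* ≈ 14.5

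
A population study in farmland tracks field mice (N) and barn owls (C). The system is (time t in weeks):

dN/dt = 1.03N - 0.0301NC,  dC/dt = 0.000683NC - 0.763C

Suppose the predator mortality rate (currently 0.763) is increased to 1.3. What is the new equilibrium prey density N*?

At the interior fixed point, setting dC/dt = 0 with C > 0 fixes N* = (predator death rate)/(NC coefficient) — independent of the other coefficients.
With the change, N* = 1.3/0.000683 = 1900; it rises from 1120.

N* ≈ 1900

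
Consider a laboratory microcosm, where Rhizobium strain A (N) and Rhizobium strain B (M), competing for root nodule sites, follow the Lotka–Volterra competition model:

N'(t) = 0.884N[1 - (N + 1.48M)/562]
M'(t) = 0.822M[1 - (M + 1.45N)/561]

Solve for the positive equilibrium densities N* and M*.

N* ≈ 234, M* ≈ 222

Setting both brackets to zero gives the nullclines N + 1.48M = 562 and 1.45N + M = 561.
Substituting M = 561 - 1.45N into the first: N(1 - 1.48·1.45) = 562 - 1.48·561.
So N* = -268/-1.15 = 234, and then M* = 561 - 1.45·234 = 222.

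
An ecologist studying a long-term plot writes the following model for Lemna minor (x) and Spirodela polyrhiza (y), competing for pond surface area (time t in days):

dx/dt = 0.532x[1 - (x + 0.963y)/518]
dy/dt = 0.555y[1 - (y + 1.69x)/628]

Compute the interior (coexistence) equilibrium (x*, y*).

Setting both brackets to zero gives the nullclines x + 0.963y = 518 and 1.69x + y = 628.
Substituting y = 628 - 1.69x into the first: x(1 - 0.963·1.69) = 518 - 0.963·628.
So x* = -86.8/-0.627 = 138, and then y* = 628 - 1.69·138 = 394.

x* ≈ 138, y* ≈ 394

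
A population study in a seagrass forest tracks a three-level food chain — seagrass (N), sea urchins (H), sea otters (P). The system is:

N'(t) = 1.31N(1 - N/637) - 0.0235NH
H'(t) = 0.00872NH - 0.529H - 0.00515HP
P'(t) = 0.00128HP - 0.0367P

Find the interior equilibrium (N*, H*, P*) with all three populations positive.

From dP/dt = 0: 0.00128H* = 0.0367, so H* = 28.7.
From dN/dt = 0: 1.31(1 - N*/637) = 0.0235·28.7, giving N* = 637·(1 - 0.514) = 309.
From dH/dt = 0: 0.00872·309 - 0.529 = 0.00515P*, so P* = 2.17/0.00515 = 421.

N* ≈ 309, H* ≈ 28.7, P* ≈ 421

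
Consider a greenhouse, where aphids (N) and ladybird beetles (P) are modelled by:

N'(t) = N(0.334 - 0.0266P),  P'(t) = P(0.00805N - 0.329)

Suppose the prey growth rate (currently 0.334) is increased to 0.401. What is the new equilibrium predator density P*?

P* ≈ 15.1

At the interior fixed point, setting dN/dt = 0 with N > 0 fixes P* = (prey growth rate)/(NP coefficient) — independent of the other coefficients.
With the change, P* = 0.401/0.0266 = 15.1; it rises from 12.6.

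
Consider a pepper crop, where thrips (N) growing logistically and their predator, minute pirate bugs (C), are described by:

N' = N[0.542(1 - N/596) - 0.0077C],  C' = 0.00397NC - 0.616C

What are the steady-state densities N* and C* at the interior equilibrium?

N* ≈ 155, C* ≈ 52.1

From dC/dt = 0 with C > 0: 0.00397N* = 0.616, so N* = 155.
Substitute into dN/dt = 0: 0.542(1 - 155/596) = 0.0077C*.
The bracket is 0.74, giving C* = 0.401/0.0077 = 52.1.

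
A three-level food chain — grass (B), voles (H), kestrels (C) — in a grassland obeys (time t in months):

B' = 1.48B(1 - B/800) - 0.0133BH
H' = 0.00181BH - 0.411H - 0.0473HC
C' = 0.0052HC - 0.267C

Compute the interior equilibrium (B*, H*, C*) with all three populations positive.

B* ≈ 431, H* ≈ 51.3, C* ≈ 7.8

From dC/dt = 0: 0.0052H* = 0.267, so H* = 51.3.
From dB/dt = 0: 1.48(1 - B*/800) = 0.0133·51.3, giving B* = 800·(1 - 0.461) = 431.
From dH/dt = 0: 0.00181·431 - 0.411 = 0.0473C*, so C* = 0.369/0.0473 = 7.8.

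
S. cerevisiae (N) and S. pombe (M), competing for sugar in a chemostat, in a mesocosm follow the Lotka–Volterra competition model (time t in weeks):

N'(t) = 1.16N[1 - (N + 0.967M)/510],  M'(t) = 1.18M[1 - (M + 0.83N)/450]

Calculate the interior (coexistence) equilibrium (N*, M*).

N* ≈ 379, M* ≈ 135

Setting both brackets to zero gives the nullclines N + 0.967M = 510 and 0.83N + M = 450.
Substituting M = 450 - 0.83N into the first: N(1 - 0.967·0.83) = 510 - 0.967·450.
So N* = 74.9/0.197 = 379, and then M* = 450 - 0.83·379 = 135.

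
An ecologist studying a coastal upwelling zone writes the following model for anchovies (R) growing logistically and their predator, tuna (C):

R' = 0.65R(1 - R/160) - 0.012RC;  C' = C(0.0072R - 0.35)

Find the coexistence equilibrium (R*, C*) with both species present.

R* ≈ 48.6, C* ≈ 37.7

From dC/dt = 0 with C > 0: 0.0072R* = 0.35, so R* = 48.6.
Substitute into dR/dt = 0: 0.65(1 - 48.6/160) = 0.012C*.
The bracket is 0.696, giving C* = 0.453/0.012 = 37.7.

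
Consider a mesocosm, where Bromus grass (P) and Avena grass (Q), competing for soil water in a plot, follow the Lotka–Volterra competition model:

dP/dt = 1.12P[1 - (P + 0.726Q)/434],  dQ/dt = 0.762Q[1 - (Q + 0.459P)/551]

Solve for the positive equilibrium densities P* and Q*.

Setting both brackets to zero gives the nullclines P + 0.726Q = 434 and 0.459P + Q = 551.
Substituting Q = 551 - 0.459P into the first: P(1 - 0.726·0.459) = 434 - 0.726·551.
So P* = 34/0.667 = 51, and then Q* = 551 - 0.459·51 = 528.

P* ≈ 51, Q* ≈ 528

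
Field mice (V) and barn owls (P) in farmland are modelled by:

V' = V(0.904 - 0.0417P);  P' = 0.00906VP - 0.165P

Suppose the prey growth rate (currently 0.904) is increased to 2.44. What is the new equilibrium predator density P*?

At the interior fixed point, setting dV/dt = 0 with V > 0 fixes P* = (prey growth rate)/(VP coefficient) — independent of the other coefficients.
With the change, P* = 2.44/0.0417 = 58.5; it rises from 21.7.

P* ≈ 58.5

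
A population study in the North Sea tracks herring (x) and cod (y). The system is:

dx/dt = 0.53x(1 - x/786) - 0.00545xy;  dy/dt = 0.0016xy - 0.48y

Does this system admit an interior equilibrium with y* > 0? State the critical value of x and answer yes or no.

The predator equation gives dy/dt > 0 only when x > 0.48/0.0016 = 300.
Without the predator, x → K = 786. Since 786 > 300, the predator can invade and persist.

Threshold x = 300; K > 300, so yes, the predator persists.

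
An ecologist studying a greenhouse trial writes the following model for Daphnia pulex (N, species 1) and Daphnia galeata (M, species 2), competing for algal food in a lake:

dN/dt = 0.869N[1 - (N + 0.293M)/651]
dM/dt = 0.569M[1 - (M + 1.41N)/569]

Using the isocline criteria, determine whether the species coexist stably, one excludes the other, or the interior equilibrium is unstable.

Compare the nullcline intercepts: K1/α12 = 651/0.293 = 2220 > K2 = 569; K2/α21 = 569/1.41 = 404 < K1 = 651.
Since the inequalities point opposite ways, species 1 can invade but species 2 cannot.

species 1 excludes species 2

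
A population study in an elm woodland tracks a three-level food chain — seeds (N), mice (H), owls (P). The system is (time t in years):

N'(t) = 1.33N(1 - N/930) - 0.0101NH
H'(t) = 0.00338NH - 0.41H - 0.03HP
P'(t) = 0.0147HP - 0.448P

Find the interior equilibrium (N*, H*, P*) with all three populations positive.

From dP/dt = 0: 0.0147H* = 0.448, so H* = 30.5.
From dN/dt = 0: 1.33(1 - N*/930) = 0.0101·30.5, giving N* = 930·(1 - 0.231) = 715.
From dH/dt = 0: 0.00338·715 - 0.41 = 0.03P*, so P* = 2.01/0.03 = 66.9.

N* ≈ 715, H* ≈ 30.5, P* ≈ 66.9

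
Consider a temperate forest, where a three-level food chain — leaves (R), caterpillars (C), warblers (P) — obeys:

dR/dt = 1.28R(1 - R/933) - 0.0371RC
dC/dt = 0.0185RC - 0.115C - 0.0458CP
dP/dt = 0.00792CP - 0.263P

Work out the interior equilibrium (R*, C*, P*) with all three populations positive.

R* ≈ 35, C* ≈ 33.2, P* ≈ 11.6

From dP/dt = 0: 0.00792C* = 0.263, so C* = 33.2.
From dR/dt = 0: 1.28(1 - R*/933) = 0.0371·33.2, giving R* = 933·(1 - 0.962) = 35.
From dC/dt = 0: 0.0185·35 - 0.115 = 0.0458P*, so P* = 0.533/0.0458 = 11.6.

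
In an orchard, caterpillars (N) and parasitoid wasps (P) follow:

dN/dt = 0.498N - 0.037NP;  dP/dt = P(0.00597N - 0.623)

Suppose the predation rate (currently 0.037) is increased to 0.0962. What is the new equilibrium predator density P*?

At the interior fixed point, setting dN/dt = 0 with N > 0 fixes P* = (prey growth rate)/(NP coefficient) — independent of the other coefficients.
With the change, P* = 0.498/0.0962 = 5.18; it falls from 13.5.

P* ≈ 5.18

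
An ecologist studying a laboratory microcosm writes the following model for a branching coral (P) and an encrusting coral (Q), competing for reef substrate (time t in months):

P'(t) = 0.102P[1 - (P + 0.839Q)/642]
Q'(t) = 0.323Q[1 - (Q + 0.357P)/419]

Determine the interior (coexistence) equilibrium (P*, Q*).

P* ≈ 415, Q* ≈ 271

Setting both brackets to zero gives the nullclines P + 0.839Q = 642 and 0.357P + Q = 419.
Substituting Q = 419 - 0.357P into the first: P(1 - 0.839·0.357) = 642 - 0.839·419.
So P* = 290/0.7 = 415, and then Q* = 419 - 0.357·415 = 271.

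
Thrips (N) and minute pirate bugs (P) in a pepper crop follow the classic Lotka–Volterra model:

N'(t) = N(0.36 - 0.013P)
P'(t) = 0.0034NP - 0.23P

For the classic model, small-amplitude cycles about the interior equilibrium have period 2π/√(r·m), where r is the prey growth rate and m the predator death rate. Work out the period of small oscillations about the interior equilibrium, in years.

Here r = 0.36 and m = 0.23, so r·m = 0.0828.
ω = √0.0828 = 0.288 per year, hence T = 2π/ω ≈ 21.8 years.

T ≈ 21.8 years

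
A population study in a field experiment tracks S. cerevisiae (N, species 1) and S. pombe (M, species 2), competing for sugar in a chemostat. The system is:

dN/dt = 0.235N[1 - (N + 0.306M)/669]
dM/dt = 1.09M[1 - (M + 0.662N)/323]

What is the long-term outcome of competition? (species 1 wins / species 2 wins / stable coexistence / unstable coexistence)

species 1 excludes species 2

Compare the nullcline intercepts: K1/α12 = 669/0.306 = 2190 > K2 = 323; K2/α21 = 323/0.662 = 488 < K1 = 669.
Since the inequalities point opposite ways, species 1 can invade but species 2 cannot.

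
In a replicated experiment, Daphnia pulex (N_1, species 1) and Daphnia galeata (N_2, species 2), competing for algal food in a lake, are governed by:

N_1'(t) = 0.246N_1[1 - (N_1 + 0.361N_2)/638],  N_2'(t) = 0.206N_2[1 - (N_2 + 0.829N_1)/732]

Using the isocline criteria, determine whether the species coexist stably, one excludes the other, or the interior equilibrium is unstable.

Compare the nullcline intercepts: K1/α12 = 638/0.361 = 1770 > K2 = 732; K2/α21 = 732/0.829 = 883 > K1 = 638.
Since both inequalities hold, each species can invade when rare, so the interior equilibrium is stable.

stable coexistence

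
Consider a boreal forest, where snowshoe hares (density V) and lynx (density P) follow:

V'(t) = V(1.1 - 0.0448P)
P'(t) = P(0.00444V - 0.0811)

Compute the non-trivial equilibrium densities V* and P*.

V* ≈ 18.3, P* ≈ 24.6

Set dP/dt = 0 with P > 0: 0.00444V - 0.0811 = 0, so V* = 0.0811/0.00444 = 18.3.
Set dV/dt = 0 with V > 0: 1.1 - 0.0448P = 0, so P* = 1.1/0.0448 = 24.6.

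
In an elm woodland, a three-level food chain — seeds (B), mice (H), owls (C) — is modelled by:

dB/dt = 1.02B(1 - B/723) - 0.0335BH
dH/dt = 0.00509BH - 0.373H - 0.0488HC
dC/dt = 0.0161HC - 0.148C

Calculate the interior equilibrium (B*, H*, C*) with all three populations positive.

From dC/dt = 0: 0.0161H* = 0.148, so H* = 9.19.
From dB/dt = 0: 1.02(1 - B*/723) = 0.0335·9.19, giving B* = 723·(1 - 0.302) = 505.
From dH/dt = 0: 0.00509·505 - 0.373 = 0.0488C*, so C* = 2.2/0.0488 = 45.

B* ≈ 505, H* ≈ 9.19, C* ≈ 45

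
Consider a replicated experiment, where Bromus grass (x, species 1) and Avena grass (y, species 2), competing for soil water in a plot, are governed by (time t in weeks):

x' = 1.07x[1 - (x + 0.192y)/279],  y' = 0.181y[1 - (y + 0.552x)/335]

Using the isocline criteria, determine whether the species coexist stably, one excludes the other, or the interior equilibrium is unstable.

stable coexistence

Compare the nullcline intercepts: K1/α12 = 279/0.192 = 1450 > K2 = 335; K2/α21 = 335/0.552 = 607 > K1 = 279.
Since both inequalities hold, each species can invade when rare, so the interior equilibrium is stable.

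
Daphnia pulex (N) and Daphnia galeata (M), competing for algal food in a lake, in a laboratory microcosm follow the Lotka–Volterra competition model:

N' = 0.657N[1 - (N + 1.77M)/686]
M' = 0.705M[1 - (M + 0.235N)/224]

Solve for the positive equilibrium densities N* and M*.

N* ≈ 496, M* ≈ 108

Setting both brackets to zero gives the nullclines N + 1.77M = 686 and 0.235N + M = 224.
Substituting M = 224 - 0.235N into the first: N(1 - 1.77·0.235) = 686 - 1.77·224.
So N* = 290/0.584 = 496, and then M* = 224 - 0.235·496 = 108.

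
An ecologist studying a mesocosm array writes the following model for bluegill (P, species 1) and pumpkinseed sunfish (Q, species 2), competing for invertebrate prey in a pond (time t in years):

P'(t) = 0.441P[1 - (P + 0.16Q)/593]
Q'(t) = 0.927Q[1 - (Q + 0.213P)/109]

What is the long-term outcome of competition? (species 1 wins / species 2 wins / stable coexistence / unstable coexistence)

Compare the nullcline intercepts: K1/α12 = 593/0.16 = 3710 > K2 = 109; K2/α21 = 109/0.213 = 512 < K1 = 593.
Since the inequalities point opposite ways, species 1 can invade but species 2 cannot.

species 1 excludes species 2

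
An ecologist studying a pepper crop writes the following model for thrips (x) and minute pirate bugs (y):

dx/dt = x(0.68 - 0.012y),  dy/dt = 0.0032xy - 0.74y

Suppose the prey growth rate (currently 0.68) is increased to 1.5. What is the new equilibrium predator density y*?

y* ≈ 125

At the interior fixed point, setting dx/dt = 0 with x > 0 fixes y* = (prey growth rate)/(xy coefficient) — independent of the other coefficients.
With the change, y* = 1.5/0.012 = 125; it rises from 56.7.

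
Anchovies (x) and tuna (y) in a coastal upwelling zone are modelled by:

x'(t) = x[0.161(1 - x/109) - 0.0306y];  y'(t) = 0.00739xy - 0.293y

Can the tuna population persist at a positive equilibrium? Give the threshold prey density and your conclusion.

The predator equation gives dy/dt > 0 only when x > 0.293/0.00739 = 39.6.
Without the predator, x → K = 109. Since 109 > 39.6, the predator can invade and persist.

Threshold x = 39.6; K > 39.6, so yes, the predator persists.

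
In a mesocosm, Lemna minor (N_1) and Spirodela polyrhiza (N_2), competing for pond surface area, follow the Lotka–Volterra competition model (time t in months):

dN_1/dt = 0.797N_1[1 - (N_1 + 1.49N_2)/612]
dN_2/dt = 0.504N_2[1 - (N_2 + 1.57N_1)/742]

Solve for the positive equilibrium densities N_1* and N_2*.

Setting both brackets to zero gives the nullclines N_1 + 1.49N_2 = 612 and 1.57N_1 + N_2 = 742.
Substituting N_2 = 742 - 1.57N_1 into the first: N_1(1 - 1.49·1.57) = 612 - 1.49·742.
So N_1* = -494/-1.34 = 369, and then N_2* = 742 - 1.57·369 = 163.

N_1* ≈ 369, N_2* ≈ 163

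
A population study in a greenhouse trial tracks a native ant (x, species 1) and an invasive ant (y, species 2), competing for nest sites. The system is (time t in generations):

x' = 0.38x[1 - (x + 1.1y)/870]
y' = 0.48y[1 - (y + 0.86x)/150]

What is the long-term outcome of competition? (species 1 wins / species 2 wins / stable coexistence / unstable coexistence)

species 1 excludes species 2

Compare the nullcline intercepts: K1/α12 = 870/1.1 = 791 > K2 = 150; K2/α21 = 150/0.86 = 174 < K1 = 870.
Since the inequalities point opposite ways, species 1 can invade but species 2 cannot.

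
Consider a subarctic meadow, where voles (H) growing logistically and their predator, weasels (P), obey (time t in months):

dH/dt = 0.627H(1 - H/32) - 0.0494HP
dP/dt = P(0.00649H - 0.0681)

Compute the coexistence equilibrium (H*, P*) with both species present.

From dP/dt = 0 with P > 0: 0.00649H* = 0.0681, so H* = 10.5.
Substitute into dH/dt = 0: 0.627(1 - 10.5/32) = 0.0494P*.
The bracket is 0.672, giving P* = 0.421/0.0494 = 8.53.

H* ≈ 10.5, P* ≈ 8.53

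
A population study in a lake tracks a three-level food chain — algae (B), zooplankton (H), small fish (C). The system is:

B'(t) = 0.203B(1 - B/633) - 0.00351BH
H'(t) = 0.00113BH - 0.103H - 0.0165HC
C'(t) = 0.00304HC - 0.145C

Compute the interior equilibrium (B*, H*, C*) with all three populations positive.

B* ≈ 111, H* ≈ 47.7, C* ≈ 1.36

From dC/dt = 0: 0.00304H* = 0.145, so H* = 47.7.
From dB/dt = 0: 0.203(1 - B*/633) = 0.00351·47.7, giving B* = 633·(1 - 0.825) = 111.
From dH/dt = 0: 0.00113·111 - 0.103 = 0.0165C*, so C* = 0.0224/0.0165 = 1.36.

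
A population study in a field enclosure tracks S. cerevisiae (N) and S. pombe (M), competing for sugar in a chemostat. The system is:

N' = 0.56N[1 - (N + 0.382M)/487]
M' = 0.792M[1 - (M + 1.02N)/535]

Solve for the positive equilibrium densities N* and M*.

N* ≈ 463, M* ≈ 62.7

Setting both brackets to zero gives the nullclines N + 0.382M = 487 and 1.02N + M = 535.
Substituting M = 535 - 1.02N into the first: N(1 - 0.382·1.02) = 487 - 0.382·535.
So N* = 283/0.61 = 463, and then M* = 535 - 1.02·463 = 62.7.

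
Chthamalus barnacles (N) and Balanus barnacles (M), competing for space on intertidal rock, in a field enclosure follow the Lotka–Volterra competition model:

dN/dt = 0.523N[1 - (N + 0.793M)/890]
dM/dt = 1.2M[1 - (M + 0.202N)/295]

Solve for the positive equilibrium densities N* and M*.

Setting both brackets to zero gives the nullclines N + 0.793M = 890 and 0.202N + M = 295.
Substituting M = 295 - 0.202N into the first: N(1 - 0.793·0.202) = 890 - 0.793·295.
So N* = 656/0.84 = 781, and then M* = 295 - 0.202·781 = 137.

N* ≈ 781, M* ≈ 137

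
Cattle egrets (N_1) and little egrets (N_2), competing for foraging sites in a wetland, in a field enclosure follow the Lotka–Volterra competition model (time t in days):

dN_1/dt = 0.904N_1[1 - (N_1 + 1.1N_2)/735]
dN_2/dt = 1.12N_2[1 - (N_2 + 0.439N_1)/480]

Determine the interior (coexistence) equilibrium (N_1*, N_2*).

N_1* ≈ 400, N_2* ≈ 304

Setting both brackets to zero gives the nullclines N_1 + 1.1N_2 = 735 and 0.439N_1 + N_2 = 480.
Substituting N_2 = 480 - 0.439N_1 into the first: N_1(1 - 1.1·0.439) = 735 - 1.1·480.
So N_1* = 207/0.517 = 400, and then N_2* = 480 - 0.439·400 = 304.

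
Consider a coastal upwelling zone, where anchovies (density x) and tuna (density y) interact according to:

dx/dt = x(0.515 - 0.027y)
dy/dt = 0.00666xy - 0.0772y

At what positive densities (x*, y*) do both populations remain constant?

Set dy/dt = 0 with y > 0: 0.00666x - 0.0772 = 0, so x* = 0.0772/0.00666 = 11.6.
Set dx/dt = 0 with x > 0: 0.515 - 0.027y = 0, so y* = 0.515/0.027 = 19.1.

x* ≈ 11.6, y* ≈ 19.1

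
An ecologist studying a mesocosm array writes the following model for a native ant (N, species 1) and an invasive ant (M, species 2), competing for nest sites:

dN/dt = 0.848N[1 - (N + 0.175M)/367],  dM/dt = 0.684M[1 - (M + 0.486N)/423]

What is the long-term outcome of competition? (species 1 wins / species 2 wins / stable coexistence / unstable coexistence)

stable coexistence

Compare the nullcline intercepts: K1/α12 = 367/0.175 = 2100 > K2 = 423; K2/α21 = 423/0.486 = 870 > K1 = 367.
Since both inequalities hold, each species can invade when rare, so the interior equilibrium is stable.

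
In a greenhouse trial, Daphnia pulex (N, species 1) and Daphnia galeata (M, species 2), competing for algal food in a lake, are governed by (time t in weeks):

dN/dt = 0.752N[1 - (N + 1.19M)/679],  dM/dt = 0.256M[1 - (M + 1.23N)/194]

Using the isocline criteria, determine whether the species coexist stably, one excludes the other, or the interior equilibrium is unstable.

Compare the nullcline intercepts: K1/α12 = 679/1.19 = 571 > K2 = 194; K2/α21 = 194/1.23 = 158 < K1 = 679.
Since the inequalities point opposite ways, species 1 can invade but species 2 cannot.

species 1 excludes species 2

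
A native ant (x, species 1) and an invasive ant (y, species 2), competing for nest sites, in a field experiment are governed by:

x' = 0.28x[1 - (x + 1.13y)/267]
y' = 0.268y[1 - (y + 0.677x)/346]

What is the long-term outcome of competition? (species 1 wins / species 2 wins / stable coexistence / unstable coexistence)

species 2 excludes species 1

Compare the nullcline intercepts: K1/α12 = 267/1.13 = 236 < K2 = 346; K2/α21 = 346/0.677 = 511 > K1 = 267.
Since the inequalities point opposite ways, species 2 can invade but species 1 cannot.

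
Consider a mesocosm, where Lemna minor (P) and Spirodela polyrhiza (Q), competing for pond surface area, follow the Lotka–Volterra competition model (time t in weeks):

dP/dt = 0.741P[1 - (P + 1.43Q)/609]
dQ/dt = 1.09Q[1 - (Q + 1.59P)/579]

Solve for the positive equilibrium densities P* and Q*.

P* ≈ 172, Q* ≈ 306

Setting both brackets to zero gives the nullclines P + 1.43Q = 609 and 1.59P + Q = 579.
Substituting Q = 579 - 1.59P into the first: P(1 - 1.43·1.59) = 609 - 1.43·579.
So P* = -219/-1.27 = 172, and then Q* = 579 - 1.59·172 = 306.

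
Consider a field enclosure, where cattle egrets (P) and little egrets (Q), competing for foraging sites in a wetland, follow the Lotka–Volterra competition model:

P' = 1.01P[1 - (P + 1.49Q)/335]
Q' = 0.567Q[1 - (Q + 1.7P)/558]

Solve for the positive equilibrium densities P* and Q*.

Setting both brackets to zero gives the nullclines P + 1.49Q = 335 and 1.7P + Q = 558.
Substituting Q = 558 - 1.7P into the first: P(1 - 1.49·1.7) = 335 - 1.49·558.
So P* = -496/-1.53 = 324, and then Q* = 558 - 1.7·324 = 7.5.

P* ≈ 324, Q* ≈ 7.5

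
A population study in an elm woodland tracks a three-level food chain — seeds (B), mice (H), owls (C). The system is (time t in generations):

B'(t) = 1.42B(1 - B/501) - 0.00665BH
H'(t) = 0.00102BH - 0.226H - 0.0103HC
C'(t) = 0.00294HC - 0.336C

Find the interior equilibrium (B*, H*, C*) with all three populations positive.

B* ≈ 233, H* ≈ 114, C* ≈ 1.12

From dC/dt = 0: 0.00294H* = 0.336, so H* = 114.
From dB/dt = 0: 1.42(1 - B*/501) = 0.00665·114, giving B* = 501·(1 - 0.535) = 233.
From dH/dt = 0: 0.00102·233 - 0.226 = 0.0103C*, so C* = 0.0115/0.0103 = 1.12.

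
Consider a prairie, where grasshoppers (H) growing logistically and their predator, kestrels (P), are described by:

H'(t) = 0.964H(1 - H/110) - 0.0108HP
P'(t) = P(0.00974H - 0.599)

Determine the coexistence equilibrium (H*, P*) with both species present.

From dP/dt = 0 with P > 0: 0.00974H* = 0.599, so H* = 61.5.
Substitute into dH/dt = 0: 0.964(1 - 61.5/110) = 0.0108P*.
The bracket is 0.441, giving P* = 0.425/0.0108 = 39.4.

H* ≈ 61.5, P* ≈ 39.4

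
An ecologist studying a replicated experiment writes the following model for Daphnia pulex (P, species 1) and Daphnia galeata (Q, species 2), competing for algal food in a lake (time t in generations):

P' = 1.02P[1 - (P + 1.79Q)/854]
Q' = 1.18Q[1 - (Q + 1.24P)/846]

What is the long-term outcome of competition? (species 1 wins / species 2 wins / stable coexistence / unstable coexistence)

Compare the nullcline intercepts: K1/α12 = 854/1.79 = 477 < K2 = 846; K2/α21 = 846/1.24 = 682 < K1 = 854.
Since both are reversed, neither can invade when rare; the interior point is a saddle.

unstable coexistence (outcome depends on initial conditions)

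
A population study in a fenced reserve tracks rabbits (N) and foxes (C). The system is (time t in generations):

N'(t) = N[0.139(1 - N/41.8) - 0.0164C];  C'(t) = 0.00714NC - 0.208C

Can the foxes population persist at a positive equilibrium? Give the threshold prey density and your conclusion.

The predator equation gives dC/dt > 0 only when N > 0.208/0.00714 = 29.1.
Without the predator, N → K = 41.8. Since 41.8 > 29.1, the predator can invade and persist.

Threshold N = 29.1; K > 29.1, so yes, the predator persists.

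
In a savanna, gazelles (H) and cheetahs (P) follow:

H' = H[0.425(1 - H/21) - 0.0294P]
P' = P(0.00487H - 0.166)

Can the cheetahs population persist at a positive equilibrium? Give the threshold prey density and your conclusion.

Threshold H = 34.1; K < 34.1, so no, the predator goes extinct.

The predator equation gives dP/dt > 0 only when H > 0.166/0.00487 = 34.1.
Without the predator, H → K = 21. Since 21 < 34.1, the predator cannot invade.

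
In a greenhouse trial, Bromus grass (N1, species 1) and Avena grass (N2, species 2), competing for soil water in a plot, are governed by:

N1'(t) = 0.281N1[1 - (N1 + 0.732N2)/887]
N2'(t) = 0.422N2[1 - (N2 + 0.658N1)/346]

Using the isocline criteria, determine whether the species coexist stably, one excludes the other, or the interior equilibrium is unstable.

species 1 excludes species 2

Compare the nullcline intercepts: K1/α12 = 887/0.732 = 1210 > K2 = 346; K2/α21 = 346/0.658 = 526 < K1 = 887.
Since the inequalities point opposite ways, species 1 can invade but species 2 cannot.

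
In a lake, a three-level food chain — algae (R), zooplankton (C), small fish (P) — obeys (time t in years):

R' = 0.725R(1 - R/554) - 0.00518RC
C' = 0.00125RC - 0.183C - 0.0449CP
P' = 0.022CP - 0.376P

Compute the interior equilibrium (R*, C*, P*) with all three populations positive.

R* ≈ 486, C* ≈ 17.1, P* ≈ 9.46

From dP/dt = 0: 0.022C* = 0.376, so C* = 17.1.
From dR/dt = 0: 0.725(1 - R*/554) = 0.00518·17.1, giving R* = 554·(1 - 0.122) = 486.
From dC/dt = 0: 0.00125·486 - 0.183 = 0.0449P*, so P* = 0.425/0.0449 = 9.46.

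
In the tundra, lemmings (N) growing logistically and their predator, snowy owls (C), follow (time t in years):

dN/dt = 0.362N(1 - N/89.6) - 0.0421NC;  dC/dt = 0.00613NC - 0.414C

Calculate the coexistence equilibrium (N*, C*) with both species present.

N* ≈ 67.5, C* ≈ 2.12

From dC/dt = 0 with C > 0: 0.00613N* = 0.414, so N* = 67.5.
Substitute into dN/dt = 0: 0.362(1 - 67.5/89.6) = 0.0421C*.
The bracket is 0.246, giving C* = 0.0891/0.0421 = 2.12.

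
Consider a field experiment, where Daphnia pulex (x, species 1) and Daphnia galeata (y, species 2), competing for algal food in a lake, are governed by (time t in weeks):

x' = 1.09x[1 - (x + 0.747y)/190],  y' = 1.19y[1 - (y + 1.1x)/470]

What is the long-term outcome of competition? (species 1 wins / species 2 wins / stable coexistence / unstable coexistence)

Compare the nullcline intercepts: K1/α12 = 190/0.747 = 254 < K2 = 470; K2/α21 = 470/1.1 = 427 > K1 = 190.
Since the inequalities point opposite ways, species 2 can invade but species 1 cannot.

species 2 excludes species 1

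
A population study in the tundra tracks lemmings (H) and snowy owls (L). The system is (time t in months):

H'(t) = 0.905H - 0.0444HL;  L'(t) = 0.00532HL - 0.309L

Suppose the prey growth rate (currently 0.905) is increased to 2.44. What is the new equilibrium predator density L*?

At the interior fixed point, setting dH/dt = 0 with H > 0 fixes L* = (prey growth rate)/(HL coefficient) — independent of the other coefficients.
With the change, L* = 2.44/0.0444 = 55; it rises from 20.4.

L* ≈ 55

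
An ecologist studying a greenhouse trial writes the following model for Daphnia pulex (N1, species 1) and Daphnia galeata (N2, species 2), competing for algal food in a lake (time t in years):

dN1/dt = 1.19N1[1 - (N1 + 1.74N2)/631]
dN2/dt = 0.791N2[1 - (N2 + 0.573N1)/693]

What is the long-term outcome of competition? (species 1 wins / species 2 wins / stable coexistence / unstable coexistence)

Compare the nullcline intercepts: K1/α12 = 631/1.74 = 363 < K2 = 693; K2/α21 = 693/0.573 = 1210 > K1 = 631.
Since the inequalities point opposite ways, species 2 can invade but species 1 cannot.

species 2 excludes species 1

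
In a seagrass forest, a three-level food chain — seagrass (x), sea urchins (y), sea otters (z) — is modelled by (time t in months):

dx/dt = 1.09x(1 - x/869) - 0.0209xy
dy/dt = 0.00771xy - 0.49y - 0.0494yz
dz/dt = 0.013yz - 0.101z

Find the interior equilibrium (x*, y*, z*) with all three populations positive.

From dz/dt = 0: 0.013y* = 0.101, so y* = 7.77.
From dx/dt = 0: 1.09(1 - x*/869) = 0.0209·7.77, giving x* = 869·(1 - 0.149) = 740.
From dy/dt = 0: 0.00771·740 - 0.49 = 0.0494z*, so z* = 5.21/0.0494 = 106.

x* ≈ 740, y* ≈ 7.77, z* ≈ 106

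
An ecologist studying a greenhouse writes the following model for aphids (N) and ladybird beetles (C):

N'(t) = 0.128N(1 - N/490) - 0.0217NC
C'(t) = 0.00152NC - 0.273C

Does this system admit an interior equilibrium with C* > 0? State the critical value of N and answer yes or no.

Threshold N = 180; K > 180, so yes, the predator persists.

The predator equation gives dC/dt > 0 only when N > 0.273/0.00152 = 180.
Without the predator, N → K = 490. Since 490 > 180, the predator can invade and persist.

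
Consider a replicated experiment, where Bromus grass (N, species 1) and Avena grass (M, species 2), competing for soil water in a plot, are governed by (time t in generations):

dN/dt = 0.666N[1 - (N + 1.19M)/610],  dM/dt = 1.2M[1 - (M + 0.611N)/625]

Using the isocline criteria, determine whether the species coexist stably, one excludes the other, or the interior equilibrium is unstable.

species 2 excludes species 1

Compare the nullcline intercepts: K1/α12 = 610/1.19 = 513 < K2 = 625; K2/α21 = 625/0.611 = 1020 > K1 = 610.
Since the inequalities point opposite ways, species 2 can invade but species 1 cannot.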